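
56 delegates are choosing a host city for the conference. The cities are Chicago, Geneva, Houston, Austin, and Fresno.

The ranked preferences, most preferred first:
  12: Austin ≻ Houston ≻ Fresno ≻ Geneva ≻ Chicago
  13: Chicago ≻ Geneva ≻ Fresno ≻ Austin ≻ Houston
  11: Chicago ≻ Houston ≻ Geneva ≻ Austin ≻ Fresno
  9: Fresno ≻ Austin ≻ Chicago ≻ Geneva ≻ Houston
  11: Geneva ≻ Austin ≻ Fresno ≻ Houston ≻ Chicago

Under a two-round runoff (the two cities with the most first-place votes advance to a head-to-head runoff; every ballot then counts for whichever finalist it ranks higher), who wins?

Round 1 first-place votes: Chicago 24, Geneva 11, Houston 0, Austin 12, Fresno 9. Chicago and Austin advance.
Runoff: Chicago is ranked above Austin on 24 ballots, Austin above Chicago on 32.

Austin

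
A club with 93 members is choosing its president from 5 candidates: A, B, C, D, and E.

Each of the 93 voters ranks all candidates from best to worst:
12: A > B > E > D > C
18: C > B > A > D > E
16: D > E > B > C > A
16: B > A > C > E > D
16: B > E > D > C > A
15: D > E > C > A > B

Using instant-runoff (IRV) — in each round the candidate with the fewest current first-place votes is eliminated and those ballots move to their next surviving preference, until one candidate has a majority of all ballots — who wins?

B

Round 1: A 12, B 32, C 18, D 31, E 0. E eliminated.
Round 2: A 12, B 32, C 18, D 31. A eliminated.
Round 3: B 44, C 18, D 31. C eliminated.
Round 4: B 62, D 31. B has a majority (≥47).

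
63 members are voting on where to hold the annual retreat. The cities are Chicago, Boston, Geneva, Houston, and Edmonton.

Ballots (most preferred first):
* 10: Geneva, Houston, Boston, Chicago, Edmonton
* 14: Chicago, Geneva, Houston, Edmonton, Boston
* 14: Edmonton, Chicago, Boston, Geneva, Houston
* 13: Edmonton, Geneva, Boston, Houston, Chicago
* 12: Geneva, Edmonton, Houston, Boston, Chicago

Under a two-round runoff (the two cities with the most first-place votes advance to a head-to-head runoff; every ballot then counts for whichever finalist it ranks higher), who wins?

Geneva

Round 1 first-place votes: Chicago 14, Boston 0, Geneva 22, Houston 0, Edmonton 27. Edmonton and Geneva advance.
Runoff: Edmonton is ranked above Geneva on 27 ballots, Geneva above Edmonton on 36.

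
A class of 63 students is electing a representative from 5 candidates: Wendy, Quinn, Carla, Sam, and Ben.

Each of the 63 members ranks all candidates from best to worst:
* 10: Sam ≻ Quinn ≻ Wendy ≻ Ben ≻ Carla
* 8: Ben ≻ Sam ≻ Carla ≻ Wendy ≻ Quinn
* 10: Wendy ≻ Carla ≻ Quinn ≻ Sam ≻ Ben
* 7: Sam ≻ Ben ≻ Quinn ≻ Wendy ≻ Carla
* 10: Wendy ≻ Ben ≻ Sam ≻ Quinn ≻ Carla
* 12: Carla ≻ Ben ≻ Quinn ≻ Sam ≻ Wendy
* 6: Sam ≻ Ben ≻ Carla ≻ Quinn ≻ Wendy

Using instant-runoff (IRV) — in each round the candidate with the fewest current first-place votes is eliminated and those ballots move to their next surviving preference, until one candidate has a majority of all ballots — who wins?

Round 1: Wendy 20, Quinn 0, Carla 12, Sam 23, Ben 8. Quinn eliminated.
Round 2: Wendy 20, Carla 12, Sam 23, Ben 8. Ben eliminated.
Round 3: Wendy 20, Carla 12, Sam 31. Carla eliminated.
Round 4: Wendy 20, Sam 43. Sam has a majority (≥32).

Sam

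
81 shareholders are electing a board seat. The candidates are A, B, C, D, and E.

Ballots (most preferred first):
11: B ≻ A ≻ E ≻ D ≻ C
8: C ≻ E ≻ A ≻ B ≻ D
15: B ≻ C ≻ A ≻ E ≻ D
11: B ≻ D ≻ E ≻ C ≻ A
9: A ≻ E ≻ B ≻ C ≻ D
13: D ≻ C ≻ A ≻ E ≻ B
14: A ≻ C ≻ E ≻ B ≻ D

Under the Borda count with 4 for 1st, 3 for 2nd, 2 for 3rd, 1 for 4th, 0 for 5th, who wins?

A

A: 11×3 + 8×2 + 15×2 + 11×0 + 9×4 + 13×2 + 14×4 = 197
B: 11×4 + 8×1 + 15×4 + 11×4 + 9×2 + 13×0 + 14×1 = 188
C: 11×0 + 8×4 + 15×3 + 11×1 + 9×1 + 13×3 + 14×3 = 178
D: 11×1 + 8×0 + 15×0 + 11×3 + 9×0 + 13×4 + 14×0 = 96
E: 11×2 + 8×3 + 15×1 + 11×2 + 9×3 + 13×1 + 14×2 = 151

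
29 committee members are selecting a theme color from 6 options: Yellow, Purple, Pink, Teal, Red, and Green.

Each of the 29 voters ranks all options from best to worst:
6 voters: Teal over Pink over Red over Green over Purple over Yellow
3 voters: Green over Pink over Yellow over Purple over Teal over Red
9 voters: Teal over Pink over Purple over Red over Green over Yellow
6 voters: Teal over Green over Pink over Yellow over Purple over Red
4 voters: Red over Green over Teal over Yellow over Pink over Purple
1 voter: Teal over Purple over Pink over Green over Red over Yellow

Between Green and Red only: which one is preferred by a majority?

Green is ranked above Red on 10 ballots; Red above Green on 19.

Red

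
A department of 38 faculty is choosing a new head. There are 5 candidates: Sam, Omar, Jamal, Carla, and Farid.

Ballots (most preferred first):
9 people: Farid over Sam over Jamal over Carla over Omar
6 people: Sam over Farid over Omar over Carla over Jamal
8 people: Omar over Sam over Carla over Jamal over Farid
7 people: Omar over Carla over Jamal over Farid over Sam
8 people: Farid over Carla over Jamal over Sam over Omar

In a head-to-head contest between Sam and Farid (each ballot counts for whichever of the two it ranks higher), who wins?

Sam is ranked above Farid on 14 ballots; Farid above Sam on 24.

Farid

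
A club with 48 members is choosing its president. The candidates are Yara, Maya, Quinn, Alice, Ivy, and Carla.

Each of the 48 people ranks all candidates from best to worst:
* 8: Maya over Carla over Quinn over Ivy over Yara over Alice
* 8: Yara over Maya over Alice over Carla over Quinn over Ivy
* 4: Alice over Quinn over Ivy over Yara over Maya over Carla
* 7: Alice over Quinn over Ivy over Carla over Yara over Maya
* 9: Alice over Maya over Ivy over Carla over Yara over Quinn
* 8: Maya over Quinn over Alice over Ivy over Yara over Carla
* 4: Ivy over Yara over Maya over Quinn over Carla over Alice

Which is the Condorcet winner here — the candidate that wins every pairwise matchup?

Maya

Maya vs Yara: 25–23
Maya vs Quinn: 37–11
Maya vs Alice: 28–20
Maya vs Ivy: 33–15
Maya vs Carla: 41–7
Maya beats every other candidate.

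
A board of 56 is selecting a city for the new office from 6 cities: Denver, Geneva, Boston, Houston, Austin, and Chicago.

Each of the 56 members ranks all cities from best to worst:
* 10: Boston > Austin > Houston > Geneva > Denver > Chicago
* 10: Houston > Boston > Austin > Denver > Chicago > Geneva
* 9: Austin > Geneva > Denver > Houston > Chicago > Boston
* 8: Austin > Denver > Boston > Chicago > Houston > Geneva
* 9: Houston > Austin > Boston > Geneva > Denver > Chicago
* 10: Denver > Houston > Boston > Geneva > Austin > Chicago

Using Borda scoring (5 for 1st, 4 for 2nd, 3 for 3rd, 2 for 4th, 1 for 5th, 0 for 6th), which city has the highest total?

Austin

Denver: 10×1 + 10×2 + 9×3 + 8×4 + 9×1 + 10×5 = 148
Geneva: 10×2 + 10×0 + 9×4 + 8×0 + 9×2 + 10×2 = 94
Boston: 10×5 + 10×4 + 9×0 + 8×3 + 9×3 + 10×3 = 171
Houston: 10×3 + 10×5 + 9×2 + 8×1 + 9×5 + 10×4 = 191
Austin: 10×4 + 10×3 + 9×5 + 8×5 + 9×4 + 10×1 = 201
Chicago: 10×0 + 10×1 + 9×1 + 8×2 + 9×0 + 10×0 = 35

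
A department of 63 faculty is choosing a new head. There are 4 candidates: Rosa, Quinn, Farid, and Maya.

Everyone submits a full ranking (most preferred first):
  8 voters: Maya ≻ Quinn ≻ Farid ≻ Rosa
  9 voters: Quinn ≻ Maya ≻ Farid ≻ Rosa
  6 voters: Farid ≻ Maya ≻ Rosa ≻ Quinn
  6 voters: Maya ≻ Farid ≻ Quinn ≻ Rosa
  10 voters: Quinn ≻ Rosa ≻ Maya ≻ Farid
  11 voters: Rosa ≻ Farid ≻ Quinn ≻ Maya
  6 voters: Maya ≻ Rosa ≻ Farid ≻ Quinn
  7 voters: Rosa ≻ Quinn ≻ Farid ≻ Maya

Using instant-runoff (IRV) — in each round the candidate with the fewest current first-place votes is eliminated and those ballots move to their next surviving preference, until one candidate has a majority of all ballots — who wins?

Quinn

Round 1: Rosa 18, Quinn 19, Farid 6, Maya 20. Farid eliminated.
Round 2: Rosa 18, Quinn 19, Maya 26. Rosa eliminated.
Round 3: Quinn 37, Maya 26. Quinn has a majority (≥32).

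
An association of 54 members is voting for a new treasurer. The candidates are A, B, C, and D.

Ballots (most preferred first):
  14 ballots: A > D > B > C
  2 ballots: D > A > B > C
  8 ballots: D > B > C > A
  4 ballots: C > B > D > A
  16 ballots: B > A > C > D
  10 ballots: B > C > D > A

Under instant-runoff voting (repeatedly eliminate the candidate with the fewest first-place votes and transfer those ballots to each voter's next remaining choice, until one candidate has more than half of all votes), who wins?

B

Round 1: A 14, B 26, C 4, D 10. C eliminated.
Round 2: A 14, B 30, D 10. B has a majority (≥28).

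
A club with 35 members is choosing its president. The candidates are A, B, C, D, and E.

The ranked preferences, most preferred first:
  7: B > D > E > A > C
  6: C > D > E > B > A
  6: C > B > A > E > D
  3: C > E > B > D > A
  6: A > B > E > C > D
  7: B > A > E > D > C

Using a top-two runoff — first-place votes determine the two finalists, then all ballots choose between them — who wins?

Round 1 first-place votes: A 6, B 14, C 15, D 0, E 0. C and B advance.
Runoff: C is ranked above B on 15 ballots, B above C on 20.

B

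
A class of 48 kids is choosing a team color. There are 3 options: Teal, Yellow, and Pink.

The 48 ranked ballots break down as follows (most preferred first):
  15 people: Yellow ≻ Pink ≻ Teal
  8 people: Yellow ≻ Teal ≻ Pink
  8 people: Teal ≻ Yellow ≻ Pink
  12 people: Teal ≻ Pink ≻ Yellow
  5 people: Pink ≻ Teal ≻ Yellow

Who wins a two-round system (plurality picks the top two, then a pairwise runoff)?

Round 1 first-place votes: Teal 20, Yellow 23, Pink 5. Yellow and Teal advance.
Runoff: Yellow is ranked above Teal on 23 ballots, Teal above Yellow on 25.

Teal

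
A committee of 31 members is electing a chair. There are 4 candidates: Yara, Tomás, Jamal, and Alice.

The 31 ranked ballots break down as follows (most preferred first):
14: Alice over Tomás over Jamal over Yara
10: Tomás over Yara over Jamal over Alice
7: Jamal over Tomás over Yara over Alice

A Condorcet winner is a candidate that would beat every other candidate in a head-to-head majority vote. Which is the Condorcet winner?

Tomás

Tomás vs Yara: 31–0
Tomás vs Jamal: 24–7
Tomás vs Alice: 17–14
Tomás beats every other candidate.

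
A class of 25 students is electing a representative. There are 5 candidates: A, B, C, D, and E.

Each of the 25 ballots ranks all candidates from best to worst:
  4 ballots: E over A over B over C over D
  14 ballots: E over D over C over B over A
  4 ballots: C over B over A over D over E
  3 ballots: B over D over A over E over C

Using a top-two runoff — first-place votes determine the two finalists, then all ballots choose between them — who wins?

Round 1 first-place votes: A 0, B 3, C 4, D 0, E 18. E and C advance.
Runoff: E is ranked above C on 21 ballots, C above E on 4.

E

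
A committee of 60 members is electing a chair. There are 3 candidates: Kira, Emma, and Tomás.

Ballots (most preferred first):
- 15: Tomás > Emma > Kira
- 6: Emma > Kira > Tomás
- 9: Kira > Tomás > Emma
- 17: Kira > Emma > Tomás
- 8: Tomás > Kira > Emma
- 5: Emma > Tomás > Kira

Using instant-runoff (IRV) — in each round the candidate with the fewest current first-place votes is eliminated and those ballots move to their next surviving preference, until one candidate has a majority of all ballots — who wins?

Round 1: Kira 26, Emma 11, Tomás 23. Emma eliminated.
Round 2: Kira 32, Tomás 28. Kira has a majority (≥31).

Kira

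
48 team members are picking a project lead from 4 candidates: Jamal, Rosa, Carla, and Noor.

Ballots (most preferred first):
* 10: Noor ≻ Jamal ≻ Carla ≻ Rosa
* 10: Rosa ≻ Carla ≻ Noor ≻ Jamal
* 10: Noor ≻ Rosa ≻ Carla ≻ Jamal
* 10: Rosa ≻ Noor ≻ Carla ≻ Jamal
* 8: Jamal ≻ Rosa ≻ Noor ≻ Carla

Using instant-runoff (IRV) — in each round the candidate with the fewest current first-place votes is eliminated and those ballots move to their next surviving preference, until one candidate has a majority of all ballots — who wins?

Rosa

Round 1: Jamal 8, Rosa 20, Carla 0, Noor 20. Carla eliminated.
Round 2: Jamal 8, Rosa 20, Noor 20. Jamal eliminated.
Round 3: Rosa 28, Noor 20. Rosa has a majority (≥25).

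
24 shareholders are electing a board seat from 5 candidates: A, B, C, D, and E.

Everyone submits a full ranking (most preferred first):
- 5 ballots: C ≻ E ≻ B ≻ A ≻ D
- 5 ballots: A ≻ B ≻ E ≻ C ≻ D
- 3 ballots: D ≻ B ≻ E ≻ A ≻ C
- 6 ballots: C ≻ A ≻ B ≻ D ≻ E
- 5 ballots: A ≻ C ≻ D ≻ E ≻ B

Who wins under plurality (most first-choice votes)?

First-place votes: A 10, B 0, C 11, D 3, E 0.

C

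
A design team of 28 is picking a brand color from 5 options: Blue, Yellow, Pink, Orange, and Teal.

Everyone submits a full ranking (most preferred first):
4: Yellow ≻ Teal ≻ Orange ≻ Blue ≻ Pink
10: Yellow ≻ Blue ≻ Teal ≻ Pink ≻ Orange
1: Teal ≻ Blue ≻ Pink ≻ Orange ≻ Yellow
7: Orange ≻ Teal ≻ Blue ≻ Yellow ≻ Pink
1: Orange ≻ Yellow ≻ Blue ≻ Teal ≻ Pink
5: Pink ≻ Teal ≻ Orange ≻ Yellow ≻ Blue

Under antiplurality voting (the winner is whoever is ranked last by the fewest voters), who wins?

Teal

Last-place votes: Blue 5, Yellow 1, Pink 12, Orange 10, Teal 0.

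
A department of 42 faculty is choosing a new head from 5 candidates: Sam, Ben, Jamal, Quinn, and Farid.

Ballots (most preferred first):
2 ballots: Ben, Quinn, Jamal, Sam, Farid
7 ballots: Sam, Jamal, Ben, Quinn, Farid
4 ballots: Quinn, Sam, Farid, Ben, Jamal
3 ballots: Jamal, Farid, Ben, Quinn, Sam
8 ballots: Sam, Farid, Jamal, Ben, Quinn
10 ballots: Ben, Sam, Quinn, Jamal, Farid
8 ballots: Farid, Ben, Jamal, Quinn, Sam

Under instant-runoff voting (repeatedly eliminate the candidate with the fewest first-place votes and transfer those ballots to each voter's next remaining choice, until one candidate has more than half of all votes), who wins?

Round 1: Sam 15, Ben 12, Jamal 3, Quinn 4, Farid 8. Jamal eliminated.
Round 2: Sam 15, Ben 12, Quinn 4, Farid 11. Quinn eliminated.
Round 3: Sam 19, Ben 12, Farid 11. Farid eliminated.
Round 4: Sam 19, Ben 23. Ben has a majority (≥22).

Ben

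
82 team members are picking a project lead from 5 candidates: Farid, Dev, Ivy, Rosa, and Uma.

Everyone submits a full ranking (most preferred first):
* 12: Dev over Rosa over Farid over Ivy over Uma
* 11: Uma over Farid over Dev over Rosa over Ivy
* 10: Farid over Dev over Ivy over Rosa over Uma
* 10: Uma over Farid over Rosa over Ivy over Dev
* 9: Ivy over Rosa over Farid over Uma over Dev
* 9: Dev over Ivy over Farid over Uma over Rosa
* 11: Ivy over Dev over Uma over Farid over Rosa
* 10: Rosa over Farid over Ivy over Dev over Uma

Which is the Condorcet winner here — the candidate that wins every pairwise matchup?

Farid

Farid vs Dev: 50–32
Farid vs Ivy: 53–29
Farid vs Rosa: 51–31
Farid vs Uma: 50–32
Farid beats every other candidate.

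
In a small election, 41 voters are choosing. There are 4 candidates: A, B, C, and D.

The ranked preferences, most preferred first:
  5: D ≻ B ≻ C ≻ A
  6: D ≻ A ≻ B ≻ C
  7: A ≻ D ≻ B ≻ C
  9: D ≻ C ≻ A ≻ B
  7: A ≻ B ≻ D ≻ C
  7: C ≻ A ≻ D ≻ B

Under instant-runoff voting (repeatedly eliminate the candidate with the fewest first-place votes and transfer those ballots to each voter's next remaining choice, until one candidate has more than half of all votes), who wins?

A

Round 1: A 14, B 0, C 7, D 20. B eliminated.
Round 2: A 14, C 7, D 20. C eliminated.
Round 3: A 21, D 20. A has a majority (≥21).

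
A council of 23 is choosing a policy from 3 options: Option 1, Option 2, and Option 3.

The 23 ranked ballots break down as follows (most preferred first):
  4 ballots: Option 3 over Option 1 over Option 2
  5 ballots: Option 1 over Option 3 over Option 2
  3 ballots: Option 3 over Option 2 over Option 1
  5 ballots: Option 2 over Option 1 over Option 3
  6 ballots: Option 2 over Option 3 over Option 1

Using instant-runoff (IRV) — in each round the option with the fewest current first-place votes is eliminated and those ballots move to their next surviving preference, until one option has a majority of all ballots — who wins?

Option 3

Round 1: Option 1 5, Option 2 11, Option 3 7. Option 1 eliminated.
Round 2: Option 2 11, Option 3 12. Option 3 has a majority (≥12).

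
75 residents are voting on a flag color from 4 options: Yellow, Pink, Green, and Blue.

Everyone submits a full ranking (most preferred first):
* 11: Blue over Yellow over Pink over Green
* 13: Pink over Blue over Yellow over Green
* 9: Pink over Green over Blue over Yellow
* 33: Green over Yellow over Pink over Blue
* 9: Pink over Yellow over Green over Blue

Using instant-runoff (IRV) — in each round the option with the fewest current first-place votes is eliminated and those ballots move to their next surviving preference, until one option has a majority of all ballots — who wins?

Round 1: Yellow 0, Pink 31, Green 33, Blue 11. Yellow eliminated.
Round 2: Pink 31, Green 33, Blue 11. Blue eliminated.
Round 3: Pink 42, Green 33. Pink has a majority (≥38).

Pink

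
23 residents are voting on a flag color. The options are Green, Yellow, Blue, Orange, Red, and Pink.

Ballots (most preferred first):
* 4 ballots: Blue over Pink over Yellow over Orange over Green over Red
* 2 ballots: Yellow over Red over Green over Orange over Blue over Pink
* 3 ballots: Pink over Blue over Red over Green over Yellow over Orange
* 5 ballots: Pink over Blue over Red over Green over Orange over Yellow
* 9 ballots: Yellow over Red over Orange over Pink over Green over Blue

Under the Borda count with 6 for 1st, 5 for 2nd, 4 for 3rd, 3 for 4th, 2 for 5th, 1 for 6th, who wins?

Pink

Green: 4×2 + 2×4 + 3×3 + 5×3 + 9×2 = 58
Yellow: 4×4 + 2×6 + 3×2 + 5×1 + 9×6 = 93
Blue: 4×6 + 2×2 + 3×5 + 5×5 + 9×1 = 77
Orange: 4×3 + 2×3 + 3×1 + 5×2 + 9×4 = 67
Red: 4×1 + 2×5 + 3×4 + 5×4 + 9×5 = 91
Pink: 4×5 + 2×1 + 3×6 + 5×6 + 9×3 = 97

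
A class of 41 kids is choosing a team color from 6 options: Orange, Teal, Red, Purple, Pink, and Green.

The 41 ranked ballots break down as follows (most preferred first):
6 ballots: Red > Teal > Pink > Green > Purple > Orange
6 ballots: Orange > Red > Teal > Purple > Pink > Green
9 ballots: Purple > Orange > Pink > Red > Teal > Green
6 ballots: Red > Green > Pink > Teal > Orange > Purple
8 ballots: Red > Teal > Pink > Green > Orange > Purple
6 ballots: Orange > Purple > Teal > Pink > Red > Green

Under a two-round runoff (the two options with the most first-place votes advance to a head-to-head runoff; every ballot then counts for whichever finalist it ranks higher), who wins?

Round 1 first-place votes: Orange 12, Teal 0, Red 20, Purple 9, Pink 0, Green 0. Red and Orange advance.
Runoff: Red is ranked above Orange on 20 ballots, Orange above Red on 21.

Orange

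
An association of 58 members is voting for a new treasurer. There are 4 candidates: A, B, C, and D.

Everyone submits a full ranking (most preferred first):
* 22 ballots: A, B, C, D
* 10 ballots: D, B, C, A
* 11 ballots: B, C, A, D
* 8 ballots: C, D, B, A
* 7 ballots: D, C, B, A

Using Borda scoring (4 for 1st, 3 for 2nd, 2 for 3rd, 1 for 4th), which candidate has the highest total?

A: 22×4 + 10×1 + 11×2 + 8×1 + 7×1 = 135
B: 22×3 + 10×3 + 11×4 + 8×2 + 7×2 = 170
C: 22×2 + 10×2 + 11×3 + 8×4 + 7×3 = 150
D: 22×1 + 10×4 + 11×1 + 8×3 + 7×4 = 125

B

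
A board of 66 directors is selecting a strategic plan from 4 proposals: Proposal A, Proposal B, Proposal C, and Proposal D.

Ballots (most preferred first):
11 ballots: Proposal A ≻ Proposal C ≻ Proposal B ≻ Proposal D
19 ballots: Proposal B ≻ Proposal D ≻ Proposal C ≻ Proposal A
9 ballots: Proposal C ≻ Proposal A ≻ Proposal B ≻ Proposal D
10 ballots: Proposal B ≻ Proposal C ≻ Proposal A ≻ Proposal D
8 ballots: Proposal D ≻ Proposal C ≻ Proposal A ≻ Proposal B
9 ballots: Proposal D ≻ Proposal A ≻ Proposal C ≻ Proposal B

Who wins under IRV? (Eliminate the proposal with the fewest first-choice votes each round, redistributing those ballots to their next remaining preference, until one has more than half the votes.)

Round 1: Proposal A 11, Proposal B 29, Proposal C 9, Proposal D 17. Proposal C eliminated.
Round 2: Proposal A 20, Proposal B 29, Proposal D 17. Proposal D eliminated.
Round 3: Proposal A 37, Proposal B 29. Proposal A has a majority (≥34).

Proposal A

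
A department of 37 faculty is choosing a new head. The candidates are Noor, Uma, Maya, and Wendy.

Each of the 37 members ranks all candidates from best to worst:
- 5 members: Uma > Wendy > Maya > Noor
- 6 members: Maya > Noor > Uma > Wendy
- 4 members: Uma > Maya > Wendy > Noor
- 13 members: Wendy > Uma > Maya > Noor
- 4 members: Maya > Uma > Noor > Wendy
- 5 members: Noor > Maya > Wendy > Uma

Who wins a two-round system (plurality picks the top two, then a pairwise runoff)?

Round 1 first-place votes: Noor 5, Uma 9, Maya 10, Wendy 13. Wendy and Maya advance.
Runoff: Wendy is ranked above Maya on 18 ballots, Maya above Wendy on 19.

Maya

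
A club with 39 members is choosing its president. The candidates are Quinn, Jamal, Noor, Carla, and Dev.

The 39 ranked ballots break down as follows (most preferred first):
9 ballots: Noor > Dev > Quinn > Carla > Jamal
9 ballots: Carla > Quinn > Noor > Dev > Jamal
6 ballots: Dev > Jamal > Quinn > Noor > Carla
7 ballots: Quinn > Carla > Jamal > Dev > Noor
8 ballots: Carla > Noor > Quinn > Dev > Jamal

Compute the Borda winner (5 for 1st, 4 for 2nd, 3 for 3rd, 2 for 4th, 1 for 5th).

Quinn

Quinn: 9×3 + 9×4 + 6×3 + 7×5 + 8×3 = 140
Jamal: 9×1 + 9×1 + 6×4 + 7×3 + 8×1 = 71
Noor: 9×5 + 9×3 + 6×2 + 7×1 + 8×4 = 123
Carla: 9×2 + 9×5 + 6×1 + 7×4 + 8×5 = 137
Dev: 9×4 + 9×2 + 6×5 + 7×2 + 8×2 = 114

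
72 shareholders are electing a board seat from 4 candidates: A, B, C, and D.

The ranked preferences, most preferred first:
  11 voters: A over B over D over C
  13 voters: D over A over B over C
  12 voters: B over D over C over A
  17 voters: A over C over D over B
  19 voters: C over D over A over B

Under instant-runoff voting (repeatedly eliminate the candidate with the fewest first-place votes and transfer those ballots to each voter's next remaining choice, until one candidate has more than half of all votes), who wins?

Round 1: A 28, B 12, C 19, D 13. B eliminated.
Round 2: A 28, C 19, D 25. C eliminated.
Round 3: A 28, D 44. D has a majority (≥37).

D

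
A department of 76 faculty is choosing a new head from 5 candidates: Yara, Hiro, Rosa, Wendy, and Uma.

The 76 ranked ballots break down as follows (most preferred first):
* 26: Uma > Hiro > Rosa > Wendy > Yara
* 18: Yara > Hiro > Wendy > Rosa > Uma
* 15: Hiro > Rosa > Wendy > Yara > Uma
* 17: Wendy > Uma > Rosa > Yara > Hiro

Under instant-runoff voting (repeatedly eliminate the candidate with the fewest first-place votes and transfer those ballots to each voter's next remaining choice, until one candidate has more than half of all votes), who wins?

Wendy

Round 1: Yara 18, Hiro 15, Rosa 0, Wendy 17, Uma 26. Rosa eliminated.
Round 2: Yara 18, Hiro 15, Wendy 17, Uma 26. Hiro eliminated.
Round 3: Yara 18, Wendy 32, Uma 26. Yara eliminated.
Round 4: Wendy 50, Uma 26. Wendy has a majority (≥39).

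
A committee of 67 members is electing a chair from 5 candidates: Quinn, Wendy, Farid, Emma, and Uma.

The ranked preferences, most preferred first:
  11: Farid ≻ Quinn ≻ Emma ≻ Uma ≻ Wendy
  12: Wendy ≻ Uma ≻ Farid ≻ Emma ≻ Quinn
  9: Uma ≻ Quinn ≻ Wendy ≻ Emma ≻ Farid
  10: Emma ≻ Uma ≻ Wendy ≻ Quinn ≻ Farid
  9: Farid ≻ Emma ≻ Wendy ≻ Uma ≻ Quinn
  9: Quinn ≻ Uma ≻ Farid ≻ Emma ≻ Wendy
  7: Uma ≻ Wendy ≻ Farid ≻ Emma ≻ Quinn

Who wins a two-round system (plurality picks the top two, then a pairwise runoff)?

Round 1 first-place votes: Quinn 9, Wendy 12, Farid 20, Emma 10, Uma 16. Farid and Uma advance.
Runoff: Farid is ranked above Uma on 20 ballots, Uma above Farid on 47.

Uma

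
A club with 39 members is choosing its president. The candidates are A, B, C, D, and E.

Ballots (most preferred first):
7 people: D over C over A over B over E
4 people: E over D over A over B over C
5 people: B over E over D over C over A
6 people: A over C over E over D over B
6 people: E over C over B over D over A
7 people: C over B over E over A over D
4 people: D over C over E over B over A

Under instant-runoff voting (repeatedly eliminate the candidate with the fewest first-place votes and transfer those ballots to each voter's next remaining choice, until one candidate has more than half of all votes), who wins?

C

Round 1: A 6, B 5, C 7, D 11, E 10. B eliminated.
Round 2: A 6, C 7, D 11, E 15. A eliminated.
Round 3: C 13, D 11, E 15. D eliminated.
Round 4: C 24, E 15. C has a majority (≥20).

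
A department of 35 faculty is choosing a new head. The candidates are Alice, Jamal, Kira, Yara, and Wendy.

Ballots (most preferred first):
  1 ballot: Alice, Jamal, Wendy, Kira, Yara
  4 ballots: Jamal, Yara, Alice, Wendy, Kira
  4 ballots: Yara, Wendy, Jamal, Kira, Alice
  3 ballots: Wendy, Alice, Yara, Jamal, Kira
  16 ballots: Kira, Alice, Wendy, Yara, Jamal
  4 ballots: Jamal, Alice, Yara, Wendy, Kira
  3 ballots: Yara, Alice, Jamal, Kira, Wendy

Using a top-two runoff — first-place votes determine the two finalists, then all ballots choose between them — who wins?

Round 1 first-place votes: Alice 1, Jamal 8, Kira 16, Yara 7, Wendy 3. Kira and Jamal advance.
Runoff: Kira is ranked above Jamal on 16 ballots, Jamal above Kira on 19.

Jamal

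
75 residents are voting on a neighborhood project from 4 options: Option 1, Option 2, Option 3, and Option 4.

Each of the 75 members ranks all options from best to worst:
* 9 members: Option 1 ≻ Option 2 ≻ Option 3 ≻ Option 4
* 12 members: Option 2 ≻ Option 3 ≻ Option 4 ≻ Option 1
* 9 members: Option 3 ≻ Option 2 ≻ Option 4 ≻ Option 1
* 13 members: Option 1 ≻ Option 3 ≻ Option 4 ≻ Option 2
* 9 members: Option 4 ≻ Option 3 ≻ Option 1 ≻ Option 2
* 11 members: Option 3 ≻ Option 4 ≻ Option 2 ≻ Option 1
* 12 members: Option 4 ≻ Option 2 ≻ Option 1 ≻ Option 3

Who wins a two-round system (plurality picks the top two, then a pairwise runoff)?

Option 4

Round 1 first-place votes: Option 1 22, Option 2 12, Option 3 20, Option 4 21. Option 1 and Option 4 advance.
Runoff: Option 1 is ranked above Option 4 on 22 ballots, Option 4 above Option 1 on 53.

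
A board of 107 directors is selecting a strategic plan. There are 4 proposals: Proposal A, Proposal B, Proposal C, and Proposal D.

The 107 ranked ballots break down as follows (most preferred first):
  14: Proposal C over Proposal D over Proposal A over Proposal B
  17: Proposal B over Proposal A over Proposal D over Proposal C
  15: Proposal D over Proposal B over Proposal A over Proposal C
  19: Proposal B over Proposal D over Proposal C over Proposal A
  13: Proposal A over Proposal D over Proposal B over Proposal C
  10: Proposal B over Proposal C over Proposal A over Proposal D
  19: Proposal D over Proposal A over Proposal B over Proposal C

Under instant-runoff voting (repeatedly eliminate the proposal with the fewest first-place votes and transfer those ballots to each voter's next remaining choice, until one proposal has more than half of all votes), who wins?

Proposal D

Round 1: Proposal A 13, Proposal B 46, Proposal C 14, Proposal D 34. Proposal A eliminated.
Round 2: Proposal B 46, Proposal C 14, Proposal D 47. Proposal C eliminated.
Round 3: Proposal B 46, Proposal D 61. Proposal D has a majority (≥54).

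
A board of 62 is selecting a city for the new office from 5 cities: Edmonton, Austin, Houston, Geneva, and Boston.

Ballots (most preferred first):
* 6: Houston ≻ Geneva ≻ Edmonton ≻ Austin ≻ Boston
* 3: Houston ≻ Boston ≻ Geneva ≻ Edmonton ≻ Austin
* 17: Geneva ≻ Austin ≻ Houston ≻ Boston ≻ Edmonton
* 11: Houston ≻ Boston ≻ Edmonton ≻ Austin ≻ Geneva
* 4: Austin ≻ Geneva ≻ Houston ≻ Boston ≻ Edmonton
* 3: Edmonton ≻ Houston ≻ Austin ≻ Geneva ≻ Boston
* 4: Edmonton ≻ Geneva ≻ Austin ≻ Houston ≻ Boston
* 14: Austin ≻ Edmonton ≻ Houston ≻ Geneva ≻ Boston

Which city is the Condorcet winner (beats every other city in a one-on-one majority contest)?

Austin

Austin vs Edmonton: 35–27
Austin vs Houston: 39–23
Austin vs Geneva: 32–30
Austin vs Boston: 48–14
Austin beats every other city.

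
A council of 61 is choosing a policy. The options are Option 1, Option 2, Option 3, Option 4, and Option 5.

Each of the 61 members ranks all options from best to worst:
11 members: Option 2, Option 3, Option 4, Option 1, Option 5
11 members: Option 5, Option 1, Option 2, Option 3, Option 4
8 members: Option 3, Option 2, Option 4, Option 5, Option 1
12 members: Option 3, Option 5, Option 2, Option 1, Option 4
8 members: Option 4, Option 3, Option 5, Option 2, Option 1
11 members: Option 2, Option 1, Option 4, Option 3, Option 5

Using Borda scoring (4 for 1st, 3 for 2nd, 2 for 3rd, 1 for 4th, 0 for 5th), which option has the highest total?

Option 1: 11×1 + 11×3 + 8×0 + 12×1 + 8×0 + 11×3 = 89
Option 2: 11×4 + 11×2 + 8×3 + 12×2 + 8×1 + 11×4 = 166
Option 3: 11×3 + 11×1 + 8×4 + 12×4 + 8×3 + 11×1 = 159
Option 4: 11×2 + 11×0 + 8×2 + 12×0 + 8×4 + 11×2 = 92
Option 5: 11×0 + 11×4 + 8×1 + 12×3 + 8×2 + 11×0 = 104

Option 2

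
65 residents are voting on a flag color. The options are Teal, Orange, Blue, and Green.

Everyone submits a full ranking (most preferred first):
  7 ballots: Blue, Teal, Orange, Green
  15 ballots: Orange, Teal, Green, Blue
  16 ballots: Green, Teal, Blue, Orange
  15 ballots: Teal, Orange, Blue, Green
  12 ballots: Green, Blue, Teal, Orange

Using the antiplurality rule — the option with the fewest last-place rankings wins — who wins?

Last-place votes: Teal 0, Orange 28, Blue 15, Green 22.

Teal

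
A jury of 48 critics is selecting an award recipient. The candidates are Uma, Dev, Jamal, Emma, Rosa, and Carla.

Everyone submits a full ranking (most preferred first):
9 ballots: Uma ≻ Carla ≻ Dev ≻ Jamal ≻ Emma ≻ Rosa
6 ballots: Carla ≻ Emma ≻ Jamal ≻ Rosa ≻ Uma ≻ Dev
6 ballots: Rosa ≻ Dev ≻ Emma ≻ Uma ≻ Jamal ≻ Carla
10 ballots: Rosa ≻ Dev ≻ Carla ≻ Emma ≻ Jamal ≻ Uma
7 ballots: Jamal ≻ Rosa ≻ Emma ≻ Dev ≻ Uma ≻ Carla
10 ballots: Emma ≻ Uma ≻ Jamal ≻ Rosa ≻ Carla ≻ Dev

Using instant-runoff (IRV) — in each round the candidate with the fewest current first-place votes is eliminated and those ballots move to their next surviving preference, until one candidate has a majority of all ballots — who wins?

Emma

Round 1: Uma 9, Dev 0, Jamal 7, Emma 10, Rosa 16, Carla 6. Dev eliminated.
Round 2: Uma 9, Jamal 7, Emma 10, Rosa 16, Carla 6. Carla eliminated.
Round 3: Uma 9, Jamal 7, Emma 16, Rosa 16. Jamal eliminated.
Round 4: Uma 9, Emma 16, Rosa 23. Uma eliminated.
Round 5: Emma 25, Rosa 23. Emma has a majority (≥25).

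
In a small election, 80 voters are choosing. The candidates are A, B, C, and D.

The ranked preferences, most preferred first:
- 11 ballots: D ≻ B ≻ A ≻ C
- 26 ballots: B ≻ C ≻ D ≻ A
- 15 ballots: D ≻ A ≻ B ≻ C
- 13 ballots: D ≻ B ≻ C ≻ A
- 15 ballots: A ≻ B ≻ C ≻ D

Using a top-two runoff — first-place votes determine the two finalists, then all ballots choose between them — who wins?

B

Round 1 first-place votes: A 15, B 26, C 0, D 39. D and B advance.
Runoff: D is ranked above B on 39 ballots, B above D on 41.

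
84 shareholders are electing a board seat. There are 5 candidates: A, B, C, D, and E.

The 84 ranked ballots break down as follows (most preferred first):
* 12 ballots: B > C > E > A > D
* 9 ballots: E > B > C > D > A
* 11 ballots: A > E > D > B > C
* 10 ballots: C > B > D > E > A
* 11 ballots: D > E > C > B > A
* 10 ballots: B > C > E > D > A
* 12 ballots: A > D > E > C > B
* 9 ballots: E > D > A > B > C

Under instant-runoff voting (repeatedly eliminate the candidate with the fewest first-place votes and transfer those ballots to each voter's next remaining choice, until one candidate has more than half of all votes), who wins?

Round 1: A 23, B 22, C 10, D 11, E 18. C eliminated.
Round 2: A 23, B 32, D 11, E 18. D eliminated.
Round 3: A 23, B 32, E 29. A eliminated.
Round 4: B 32, E 52. E has a majority (≥43).

E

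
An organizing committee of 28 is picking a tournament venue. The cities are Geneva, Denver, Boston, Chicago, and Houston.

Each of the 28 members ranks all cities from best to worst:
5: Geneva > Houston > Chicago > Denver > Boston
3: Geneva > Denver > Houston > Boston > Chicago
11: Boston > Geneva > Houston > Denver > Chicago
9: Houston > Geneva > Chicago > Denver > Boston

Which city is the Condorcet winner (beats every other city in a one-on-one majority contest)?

Geneva

Geneva vs Denver: 28–0
Geneva vs Boston: 17–11
Geneva vs Chicago: 28–0
Geneva vs Houston: 19–9
Geneva beats every other city.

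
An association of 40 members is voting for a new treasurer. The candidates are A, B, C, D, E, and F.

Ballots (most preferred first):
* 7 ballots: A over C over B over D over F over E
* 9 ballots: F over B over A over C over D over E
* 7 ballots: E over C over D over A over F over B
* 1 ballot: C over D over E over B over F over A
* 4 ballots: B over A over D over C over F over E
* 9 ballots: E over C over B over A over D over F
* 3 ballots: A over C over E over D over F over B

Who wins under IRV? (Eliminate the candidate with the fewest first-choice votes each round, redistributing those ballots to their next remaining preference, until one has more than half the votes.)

Round 1: A 10, B 4, C 1, D 0, E 16, F 9. D eliminated.
Round 2: A 10, B 4, C 1, E 16, F 9. C eliminated.
Round 3: A 10, B 4, E 17, F 9. B eliminated.
Round 4: A 14, E 17, F 9. F eliminated.
Round 5: A 23, E 17. A has a majority (≥21).

A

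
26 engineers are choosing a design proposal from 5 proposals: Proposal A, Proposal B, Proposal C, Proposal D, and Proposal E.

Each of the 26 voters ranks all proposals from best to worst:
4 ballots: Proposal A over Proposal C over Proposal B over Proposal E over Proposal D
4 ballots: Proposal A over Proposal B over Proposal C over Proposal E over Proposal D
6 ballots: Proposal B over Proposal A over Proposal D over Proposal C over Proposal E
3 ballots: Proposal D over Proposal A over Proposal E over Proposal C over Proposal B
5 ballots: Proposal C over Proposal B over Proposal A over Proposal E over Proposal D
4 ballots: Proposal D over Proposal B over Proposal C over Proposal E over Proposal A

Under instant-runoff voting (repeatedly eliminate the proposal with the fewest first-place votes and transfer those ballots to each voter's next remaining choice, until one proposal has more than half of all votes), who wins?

Round 1: Proposal A 8, Proposal B 6, Proposal C 5, Proposal D 7, Proposal E 0. Proposal E eliminated.
Round 2: Proposal A 8, Proposal B 6, Proposal C 5, Proposal D 7. Proposal C eliminated.
Round 3: Proposal A 8, Proposal B 11, Proposal D 7. Proposal D eliminated.
Round 4: Proposal A 11, Proposal B 15. Proposal B has a majority (≥14).

Proposal B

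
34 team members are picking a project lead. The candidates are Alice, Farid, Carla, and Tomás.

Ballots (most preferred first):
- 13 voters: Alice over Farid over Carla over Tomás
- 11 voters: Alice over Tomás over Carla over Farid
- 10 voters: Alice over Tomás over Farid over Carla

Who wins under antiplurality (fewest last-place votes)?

Last-place votes: Alice 0, Farid 11, Carla 10, Tomás 13.

Alice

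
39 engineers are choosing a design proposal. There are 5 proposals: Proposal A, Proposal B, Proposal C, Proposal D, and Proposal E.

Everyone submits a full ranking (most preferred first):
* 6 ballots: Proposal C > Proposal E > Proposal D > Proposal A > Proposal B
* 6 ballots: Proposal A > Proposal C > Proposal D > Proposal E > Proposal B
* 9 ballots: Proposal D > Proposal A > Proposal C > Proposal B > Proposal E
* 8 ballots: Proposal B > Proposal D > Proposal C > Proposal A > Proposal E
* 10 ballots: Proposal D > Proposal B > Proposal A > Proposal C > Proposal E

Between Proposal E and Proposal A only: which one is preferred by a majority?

Proposal A

Proposal E is ranked above Proposal A on 6 ballots; Proposal A above Proposal E on 33.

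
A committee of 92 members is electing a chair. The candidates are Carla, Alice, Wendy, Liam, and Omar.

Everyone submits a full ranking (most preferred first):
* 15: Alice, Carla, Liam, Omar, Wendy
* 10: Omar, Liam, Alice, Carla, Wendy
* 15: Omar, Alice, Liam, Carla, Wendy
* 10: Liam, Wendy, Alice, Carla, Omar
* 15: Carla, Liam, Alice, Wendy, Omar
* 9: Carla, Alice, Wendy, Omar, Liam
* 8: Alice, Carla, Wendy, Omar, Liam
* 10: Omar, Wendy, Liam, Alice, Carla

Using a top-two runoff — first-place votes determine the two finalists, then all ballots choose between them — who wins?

Carla

Round 1 first-place votes: Carla 24, Alice 23, Wendy 0, Liam 10, Omar 35. Omar and Carla advance.
Runoff: Omar is ranked above Carla on 35 ballots, Carla above Omar on 57.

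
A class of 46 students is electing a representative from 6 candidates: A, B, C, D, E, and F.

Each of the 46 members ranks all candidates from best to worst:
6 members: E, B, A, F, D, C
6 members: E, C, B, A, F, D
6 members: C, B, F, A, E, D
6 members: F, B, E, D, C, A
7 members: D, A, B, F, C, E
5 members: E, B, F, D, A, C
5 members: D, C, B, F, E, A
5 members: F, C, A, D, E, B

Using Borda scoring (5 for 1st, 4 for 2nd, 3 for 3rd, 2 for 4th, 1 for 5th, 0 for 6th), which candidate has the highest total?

A: 6×3 + 6×2 + 6×2 + 6×0 + 7×4 + 5×1 + 5×0 + 5×3 = 90
B: 6×4 + 6×3 + 6×4 + 6×4 + 7×3 + 5×4 + 5×3 + 5×0 = 146
C: 6×0 + 6×4 + 6×5 + 6×1 + 7×1 + 5×0 + 5×4 + 5×4 = 107
D: 6×1 + 6×0 + 6×0 + 6×2 + 7×5 + 5×2 + 5×5 + 5×2 = 98
E: 6×5 + 6×5 + 6×1 + 6×3 + 7×0 + 5×5 + 5×1 + 5×1 = 119
F: 6×2 + 6×1 + 6×3 + 6×5 + 7×2 + 5×3 + 5×2 + 5×5 = 130

B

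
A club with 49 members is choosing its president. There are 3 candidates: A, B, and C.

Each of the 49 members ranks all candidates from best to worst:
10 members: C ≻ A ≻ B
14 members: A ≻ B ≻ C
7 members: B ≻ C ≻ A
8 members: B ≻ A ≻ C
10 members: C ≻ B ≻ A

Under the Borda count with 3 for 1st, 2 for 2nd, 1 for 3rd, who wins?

B

A: 10×2 + 14×3 + 7×1 + 8×2 + 10×1 = 95
B: 10×1 + 14×2 + 7×3 + 8×3 + 10×2 = 103
C: 10×3 + 14×1 + 7×2 + 8×1 + 10×3 = 96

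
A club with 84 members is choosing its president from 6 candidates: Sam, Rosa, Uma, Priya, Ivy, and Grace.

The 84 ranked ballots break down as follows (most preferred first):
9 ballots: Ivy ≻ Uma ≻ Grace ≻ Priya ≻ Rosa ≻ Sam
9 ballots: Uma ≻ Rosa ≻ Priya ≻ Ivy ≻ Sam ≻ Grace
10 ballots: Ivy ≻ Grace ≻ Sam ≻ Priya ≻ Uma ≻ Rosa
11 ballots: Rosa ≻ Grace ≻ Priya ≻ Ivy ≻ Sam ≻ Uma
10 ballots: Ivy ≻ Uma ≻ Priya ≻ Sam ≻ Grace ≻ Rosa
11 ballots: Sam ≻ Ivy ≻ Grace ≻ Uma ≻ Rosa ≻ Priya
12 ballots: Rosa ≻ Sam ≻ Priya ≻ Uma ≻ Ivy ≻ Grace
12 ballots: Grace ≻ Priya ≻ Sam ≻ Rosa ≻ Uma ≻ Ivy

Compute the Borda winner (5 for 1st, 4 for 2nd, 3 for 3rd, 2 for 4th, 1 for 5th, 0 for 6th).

Sam: 9×0 + 9×1 + 10×3 + 11×1 + 10×2 + 11×5 + 12×4 + 12×3 = 209
Rosa: 9×1 + 9×4 + 10×0 + 11×5 + 10×0 + 11×1 + 12×5 + 12×2 = 195
Uma: 9×4 + 9×5 + 10×1 + 11×0 + 10×4 + 11×2 + 12×2 + 12×1 = 189
Priya: 9×2 + 9×3 + 10×2 + 11×3 + 10×3 + 11×0 + 12×3 + 12×4 = 212
Ivy: 9×5 + 9×2 + 10×5 + 11×2 + 10×5 + 11×4 + 12×1 + 12×0 = 241
Grace: 9×3 + 9×0 + 10×4 + 11×4 + 10×1 + 11×3 + 12×0 + 12×5 = 214

Ivy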